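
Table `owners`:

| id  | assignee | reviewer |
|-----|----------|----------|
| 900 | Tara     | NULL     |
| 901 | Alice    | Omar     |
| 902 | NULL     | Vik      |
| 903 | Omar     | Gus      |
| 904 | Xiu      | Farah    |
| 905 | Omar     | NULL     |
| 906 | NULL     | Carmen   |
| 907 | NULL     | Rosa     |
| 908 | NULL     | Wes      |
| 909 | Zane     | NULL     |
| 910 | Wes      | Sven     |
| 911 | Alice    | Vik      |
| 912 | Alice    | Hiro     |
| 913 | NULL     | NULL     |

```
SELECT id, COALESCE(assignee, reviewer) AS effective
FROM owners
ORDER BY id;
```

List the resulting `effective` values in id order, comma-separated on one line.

id=900: assignee=Tara → Tara
id=901: assignee=Alice → Alice
id=902: assignee=NULL, reviewer=Vik → Vik
id=903: assignee=Omar → Omar
id=904: assignee=Xiu → Xiu
id=905: assignee=Omar → Omar
id=906: assignee=NULL, reviewer=Carmen → Carmen
id=907: assignee=NULL, reviewer=Rosa → Rosa
id=908: assignee=NULL, reviewer=Wes → Wes
id=909: assignee=Zane → Zane
id=910: assignee=Wes → Wes
id=911: assignee=Alice → Alice
id=912: assignee=Alice → Alice
id=913: assignee=NULL, reviewer=NULL (all NULL) → NULL

Tara, Alice, Vik, Omar, Xiu, Omar, Carmen, Rosa, Wes, Zane, Wes, Alice, Alice, NULL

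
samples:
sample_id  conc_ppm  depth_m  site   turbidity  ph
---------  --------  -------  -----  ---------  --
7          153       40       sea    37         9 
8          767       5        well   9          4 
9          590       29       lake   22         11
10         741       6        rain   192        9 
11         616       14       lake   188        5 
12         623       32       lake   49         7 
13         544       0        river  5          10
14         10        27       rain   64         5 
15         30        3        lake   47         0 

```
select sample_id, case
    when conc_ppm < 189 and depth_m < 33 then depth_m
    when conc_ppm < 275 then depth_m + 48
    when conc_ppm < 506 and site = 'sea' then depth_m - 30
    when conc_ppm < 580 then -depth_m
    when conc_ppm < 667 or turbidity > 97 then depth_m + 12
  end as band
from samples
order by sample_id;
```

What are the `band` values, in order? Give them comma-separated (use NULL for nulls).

sample_id=7: conc_ppm < 275 → 88
sample_id=8: (no match → NULL) → NULL
sample_id=9: conc_ppm < 667 or turbidity > 97 → 41
sample_id=10: conc_ppm < 667 or turbidity > 97 → 18
sample_id=11: conc_ppm < 667 or turbidity > 97 → 26
sample_id=12: conc_ppm < 667 or turbidity > 97 → 44
sample_id=13: conc_ppm < 580 → 0
sample_id=14: conc_ppm < 189 and depth_m < 33 → 27
sample_id=15: conc_ppm < 189 and depth_m < 33 → 3

88, NULL, 41, 18, 26, 44, 0, 27, 3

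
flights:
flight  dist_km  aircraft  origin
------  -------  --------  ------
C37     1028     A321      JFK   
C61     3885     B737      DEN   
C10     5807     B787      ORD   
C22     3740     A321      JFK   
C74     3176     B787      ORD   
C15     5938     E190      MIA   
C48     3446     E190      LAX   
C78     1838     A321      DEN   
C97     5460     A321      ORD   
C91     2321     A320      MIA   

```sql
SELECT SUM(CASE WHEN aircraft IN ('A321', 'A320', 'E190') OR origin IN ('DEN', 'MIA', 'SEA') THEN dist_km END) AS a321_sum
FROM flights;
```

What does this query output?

27656

flight=C37: ✓ → 1028
flight=C61: ✓ → 3885
flight=C10: ✗
flight=C22: ✓ → 3740
flight=C74: ✗
flight=C15: ✓ → 5938
flight=C48: ✓ → 3446
flight=C78: ✓ → 1838
flight=C97: ✓ → 5460
flight=C91: ✓ → 2321
a321_sum = 1028 + 3885 + 3740 + 5938 + 3446 + 1838 + 5460 + 2321 = 27656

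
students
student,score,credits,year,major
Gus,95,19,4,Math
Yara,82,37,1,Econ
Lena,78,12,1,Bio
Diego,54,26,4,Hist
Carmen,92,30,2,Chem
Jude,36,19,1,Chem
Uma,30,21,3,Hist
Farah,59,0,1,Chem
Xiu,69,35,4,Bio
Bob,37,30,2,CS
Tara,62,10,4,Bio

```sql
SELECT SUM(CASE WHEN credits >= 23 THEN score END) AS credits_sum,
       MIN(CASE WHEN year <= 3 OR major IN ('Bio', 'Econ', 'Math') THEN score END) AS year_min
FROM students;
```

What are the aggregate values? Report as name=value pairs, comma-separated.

credits_sum=334, year_min=30

[credits_sum: credits >= 23]
student=Gus: ✗
student=Yara: ✓ → 82
student=Lena: ✗
student=Diego: ✓ → 54
student=Carmen: ✓ → 92
student=Jude: ✗
student=Uma: ✗
student=Farah: ✗
student=Xiu: ✓ → 69
student=Bob: ✓ → 37
student=Tara: ✗
credits_sum = 82 + 54 + 92 + 69 + 37 = 334
—
[year_min: year <= 3 OR major IN ('Bio', 'Econ', 'Math')]
student=Gus: ✓ → 95
student=Yara: ✓ → 82
student=Lena: ✓ → 78
student=Diego: ✗
student=Carmen: ✓ → 92
student=Jude: ✓ → 36
student=Uma: ✓ → 30
student=Farah: ✓ → 59
student=Xiu: ✓ → 69
student=Bob: ✓ → 37
student=Tara: ✓ → 62
year_min = MIN(95, 82, 78, 92, 36, 30, 59, 69, 37, 62) = 30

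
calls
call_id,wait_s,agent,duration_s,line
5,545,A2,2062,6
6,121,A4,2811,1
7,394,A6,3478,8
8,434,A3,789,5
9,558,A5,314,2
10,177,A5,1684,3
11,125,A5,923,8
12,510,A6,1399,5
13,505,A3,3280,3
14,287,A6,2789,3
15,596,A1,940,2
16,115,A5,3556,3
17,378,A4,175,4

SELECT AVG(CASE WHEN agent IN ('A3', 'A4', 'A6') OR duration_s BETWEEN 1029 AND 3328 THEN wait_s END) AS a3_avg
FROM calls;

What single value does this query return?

call_id=5: ✓ → 545
call_id=6: ✓ → 121
call_id=7: ✓ → 394
call_id=8: ✓ → 434
call_id=9: ✗
call_id=10: ✓ → 177
call_id=11: ✗
call_id=12: ✓ → 510
call_id=13: ✓ → 505
call_id=14: ✓ → 287
call_id=15: ✗
call_id=16: ✗
call_id=17: ✓ → 378
a3_avg = (545 + 121 + 394 + 434 + 177 + 510 + 505 + 287 + 378) / 9 = 372.3333333333

372.3333333333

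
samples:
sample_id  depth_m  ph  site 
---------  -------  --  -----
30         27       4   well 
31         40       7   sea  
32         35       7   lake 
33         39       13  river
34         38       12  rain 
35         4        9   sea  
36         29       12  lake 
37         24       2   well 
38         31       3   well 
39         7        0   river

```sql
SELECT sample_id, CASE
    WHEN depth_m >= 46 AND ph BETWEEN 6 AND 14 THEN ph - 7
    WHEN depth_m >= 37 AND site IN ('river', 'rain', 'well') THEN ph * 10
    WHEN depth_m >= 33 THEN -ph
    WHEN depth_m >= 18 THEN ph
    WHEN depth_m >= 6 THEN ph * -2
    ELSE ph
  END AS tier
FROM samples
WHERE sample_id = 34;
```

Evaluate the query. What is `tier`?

120

sample_id = 34: depth_m=38, ph=12, site=rain.
depth_m >= 46 AND ph BETWEEN 6 AND 14 → false
depth_m >= 37 AND site IN ('river', 'rain', 'well') → true → 120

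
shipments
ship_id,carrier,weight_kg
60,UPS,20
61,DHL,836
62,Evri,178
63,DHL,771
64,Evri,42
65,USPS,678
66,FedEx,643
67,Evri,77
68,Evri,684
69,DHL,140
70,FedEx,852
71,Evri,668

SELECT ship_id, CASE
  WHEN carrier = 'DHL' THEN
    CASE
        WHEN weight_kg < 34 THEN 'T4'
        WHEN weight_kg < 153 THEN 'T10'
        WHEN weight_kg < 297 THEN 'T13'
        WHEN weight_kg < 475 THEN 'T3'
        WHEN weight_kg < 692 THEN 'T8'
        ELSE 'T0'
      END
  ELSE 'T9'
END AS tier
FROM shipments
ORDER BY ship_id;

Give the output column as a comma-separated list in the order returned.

T9, T0, T9, T0, T9, T9, T9, T9, T9, T10, T9, T9

ship_id=60: carrier='UPS' → outer ELSE → T9
ship_id=61: carrier='DHL' → inner[ELSE] → T0
ship_id=62: carrier='Evri' → outer ELSE → T9
ship_id=63: carrier='DHL' → inner[ELSE] → T0
ship_id=64: carrier='Evri' → outer ELSE → T9
ship_id=65: carrier='USPS' → outer ELSE → T9
ship_id=66: carrier='FedEx' → outer ELSE → T9
ship_id=67: carrier='Evri' → outer ELSE → T9
ship_id=68: carrier='Evri' → outer ELSE → T9
ship_id=69: carrier='DHL' → inner[weight_kg < 153] → T10
ship_id=70: carrier='FedEx' → outer ELSE → T9
ship_id=71: carrier='Evri' → outer ELSE → T9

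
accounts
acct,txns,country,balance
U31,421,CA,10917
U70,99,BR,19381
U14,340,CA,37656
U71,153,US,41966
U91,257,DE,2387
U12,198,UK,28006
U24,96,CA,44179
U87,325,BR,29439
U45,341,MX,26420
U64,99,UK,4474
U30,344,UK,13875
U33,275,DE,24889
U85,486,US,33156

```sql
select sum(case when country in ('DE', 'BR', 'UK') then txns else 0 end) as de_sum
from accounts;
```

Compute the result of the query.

1597

acct=U31: ✗
acct=U70: ✓ → 99
acct=U14: ✗
acct=U71: ✗
acct=U91: ✓ → 257
acct=U12: ✓ → 198
acct=U24: ✗
acct=U87: ✓ → 325
acct=U45: ✗
acct=U64: ✓ → 99
acct=U30: ✓ → 344
acct=U33: ✓ → 275
acct=U85: ✗
de_sum = 99 + 257 + 198 + 325 + 99 + 344 + 275 = 1597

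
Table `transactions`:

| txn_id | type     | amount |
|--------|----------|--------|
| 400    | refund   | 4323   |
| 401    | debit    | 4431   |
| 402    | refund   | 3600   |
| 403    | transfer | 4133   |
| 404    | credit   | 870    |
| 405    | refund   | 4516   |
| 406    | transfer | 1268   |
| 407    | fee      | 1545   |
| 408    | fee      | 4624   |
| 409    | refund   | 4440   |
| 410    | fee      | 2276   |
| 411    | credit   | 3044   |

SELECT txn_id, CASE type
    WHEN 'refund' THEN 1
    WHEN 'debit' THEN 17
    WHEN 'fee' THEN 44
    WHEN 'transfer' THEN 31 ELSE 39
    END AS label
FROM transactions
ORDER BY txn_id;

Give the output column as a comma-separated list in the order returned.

txn_id=400: type='refund' → 1
txn_id=401: type='debit' → 17
txn_id=402: type='refund' → 1
txn_id=403: type='transfer' → 31
txn_id=404: ELSE → 39
txn_id=405: type='refund' → 1
txn_id=406: type='transfer' → 31
txn_id=407: type='fee' → 44
txn_id=408: type='fee' → 44
txn_id=409: type='refund' → 1
txn_id=410: type='fee' → 44
txn_id=411: ELSE → 39

1, 17, 1, 31, 39, 1, 31, 44, 44, 1, 44, 39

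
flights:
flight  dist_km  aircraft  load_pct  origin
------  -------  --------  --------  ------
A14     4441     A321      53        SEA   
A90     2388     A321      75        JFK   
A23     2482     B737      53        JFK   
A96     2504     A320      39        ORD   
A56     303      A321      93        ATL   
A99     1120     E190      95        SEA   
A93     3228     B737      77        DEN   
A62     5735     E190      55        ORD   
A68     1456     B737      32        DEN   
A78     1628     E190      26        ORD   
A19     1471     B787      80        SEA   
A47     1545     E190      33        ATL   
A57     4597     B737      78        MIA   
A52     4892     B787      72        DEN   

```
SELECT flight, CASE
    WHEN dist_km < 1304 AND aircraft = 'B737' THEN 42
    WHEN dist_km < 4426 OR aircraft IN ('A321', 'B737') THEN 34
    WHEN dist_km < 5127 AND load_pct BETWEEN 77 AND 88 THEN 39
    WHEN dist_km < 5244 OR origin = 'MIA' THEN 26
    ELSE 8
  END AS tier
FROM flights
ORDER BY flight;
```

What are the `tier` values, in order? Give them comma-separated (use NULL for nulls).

34, 34, 34, 34, 26, 34, 34, 8, 34, 34, 34, 34, 34, 34

flight=A14: dist_km < 4426 OR aircraft IN ('A321', 'B737') → 34
flight=A19: dist_km < 4426 OR aircraft IN ('A321', 'B737') → 34
flight=A23: dist_km < 4426 OR aircraft IN ('A321', 'B737') → 34
flight=A47: dist_km < 4426 OR aircraft IN ('A321', 'B737') → 34
flight=A52: dist_km < 5244 OR origin = 'MIA' → 26
flight=A56: dist_km < 4426 OR aircraft IN ('A321', 'B737') → 34
flight=A57: dist_km < 4426 OR aircraft IN ('A321', 'B737') → 34
flight=A62: ELSE → 8
flight=A68: dist_km < 4426 OR aircraft IN ('A321', 'B737') → 34
flight=A78: dist_km < 4426 OR aircraft IN ('A321', 'B737') → 34
flight=A90: dist_km < 4426 OR aircraft IN ('A321', 'B737') → 34
flight=A93: dist_km < 4426 OR aircraft IN ('A321', 'B737') → 34
flight=A96: dist_km < 4426 OR aircraft IN ('A321', 'B737') → 34
flight=A99: dist_km < 4426 OR aircraft IN ('A321', 'B737') → 34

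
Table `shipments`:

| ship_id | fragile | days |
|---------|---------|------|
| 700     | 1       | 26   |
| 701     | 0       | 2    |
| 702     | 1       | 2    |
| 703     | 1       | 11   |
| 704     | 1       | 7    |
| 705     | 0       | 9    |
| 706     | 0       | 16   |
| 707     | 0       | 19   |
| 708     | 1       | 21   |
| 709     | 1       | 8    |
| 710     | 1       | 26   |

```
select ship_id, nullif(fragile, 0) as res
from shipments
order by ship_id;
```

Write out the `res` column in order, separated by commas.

1, NULL, 1, 1, 1, NULL, NULL, NULL, 1, 1, 1

ship_id=700: fragile=1 vs 0: differ → 1
ship_id=701: fragile=0 vs 0: equal → NULL
ship_id=702: fragile=1 vs 0: differ → 1
ship_id=703: fragile=1 vs 0: differ → 1
ship_id=704: fragile=1 vs 0: differ → 1
ship_id=705: fragile=0 vs 0: equal → NULL
ship_id=706: fragile=0 vs 0: equal → NULL
ship_id=707: fragile=0 vs 0: equal → NULL
ship_id=708: fragile=1 vs 0: differ → 1
ship_id=709: fragile=1 vs 0: differ → 1
ship_id=710: fragile=1 vs 0: differ → 1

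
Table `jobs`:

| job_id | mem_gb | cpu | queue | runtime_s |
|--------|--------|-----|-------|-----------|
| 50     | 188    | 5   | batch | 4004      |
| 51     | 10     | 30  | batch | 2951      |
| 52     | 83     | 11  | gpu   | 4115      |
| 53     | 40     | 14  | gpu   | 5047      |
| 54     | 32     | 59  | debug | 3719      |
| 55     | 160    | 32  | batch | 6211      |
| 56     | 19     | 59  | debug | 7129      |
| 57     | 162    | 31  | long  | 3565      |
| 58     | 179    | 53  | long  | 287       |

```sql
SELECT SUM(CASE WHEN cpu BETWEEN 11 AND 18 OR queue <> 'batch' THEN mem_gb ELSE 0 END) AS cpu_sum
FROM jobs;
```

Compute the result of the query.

515

job_id=50: ✗
job_id=51: ✗
job_id=52: ✓ → 83
job_id=53: ✓ → 40
job_id=54: ✓ → 32
job_id=55: ✗
job_id=56: ✓ → 19
job_id=57: ✓ → 162
job_id=58: ✓ → 179
cpu_sum = 83 + 40 + 32 + 19 + 162 + 179 = 515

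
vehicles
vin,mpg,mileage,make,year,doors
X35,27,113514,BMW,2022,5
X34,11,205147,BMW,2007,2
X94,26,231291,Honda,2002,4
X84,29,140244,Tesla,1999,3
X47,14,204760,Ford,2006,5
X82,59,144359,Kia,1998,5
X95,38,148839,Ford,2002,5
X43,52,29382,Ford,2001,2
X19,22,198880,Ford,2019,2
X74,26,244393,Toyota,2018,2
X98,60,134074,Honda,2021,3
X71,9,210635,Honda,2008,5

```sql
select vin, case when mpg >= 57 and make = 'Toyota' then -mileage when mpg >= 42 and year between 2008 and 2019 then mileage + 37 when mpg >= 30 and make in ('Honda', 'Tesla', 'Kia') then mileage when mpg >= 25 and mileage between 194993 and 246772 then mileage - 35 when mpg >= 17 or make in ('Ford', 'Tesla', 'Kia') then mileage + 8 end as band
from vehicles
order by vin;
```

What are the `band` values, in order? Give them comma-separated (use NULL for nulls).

vin=X19: mpg >= 17 or make in ('Ford', 'Tesla', 'Kia') → 198888
vin=X34: (no match → NULL) → NULL
vin=X35: mpg >= 17 or make in ('Ford', 'Tesla', 'Kia') → 113522
vin=X43: mpg >= 17 or make in ('Ford', 'Tesla', 'Kia') → 29390
vin=X47: mpg >= 17 or make in ('Ford', 'Tesla', 'Kia') → 204768
vin=X71: (no match → NULL) → NULL
vin=X74: mpg >= 25 and mileage between 194993 and 246772 → 244358
vin=X82: mpg >= 30 and make in ('Honda', 'Tesla', 'Kia') → 144359
vin=X84: mpg >= 17 or make in ('Ford', 'Tesla', 'Kia') → 140252
vin=X94: mpg >= 25 and mileage between 194993 and 246772 → 231256
vin=X95: mpg >= 17 or make in ('Ford', 'Tesla', 'Kia') → 148847
vin=X98: mpg >= 30 and make in ('Honda', 'Tesla', 'Kia') → 134074

198888, NULL, 113522, 29390, 204768, NULL, 244358, 144359, 140252, 231256, 148847, 134074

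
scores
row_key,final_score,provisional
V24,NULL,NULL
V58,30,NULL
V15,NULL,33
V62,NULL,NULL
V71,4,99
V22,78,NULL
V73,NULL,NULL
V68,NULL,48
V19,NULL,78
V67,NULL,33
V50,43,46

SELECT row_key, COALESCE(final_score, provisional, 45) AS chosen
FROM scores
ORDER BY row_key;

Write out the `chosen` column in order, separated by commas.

row_key=V15: final_score=NULL, provisional=33 → 33
row_key=V19: final_score=NULL, provisional=78 → 78
row_key=V22: final_score=78 → 78
row_key=V24: final_score=NULL, provisional=NULL, → literal 45 → 45
row_key=V50: final_score=43 → 43
row_key=V58: final_score=30 → 30
row_key=V62: final_score=NULL, provisional=NULL, → literal 45 → 45
row_key=V67: final_score=NULL, provisional=33 → 33
row_key=V68: final_score=NULL, provisional=48 → 48
row_key=V71: final_score=4 → 4
row_key=V73: final_score=NULL, provisional=NULL, → literal 45 → 45

33, 78, 78, 45, 43, 30, 45, 33, 48, 4, 45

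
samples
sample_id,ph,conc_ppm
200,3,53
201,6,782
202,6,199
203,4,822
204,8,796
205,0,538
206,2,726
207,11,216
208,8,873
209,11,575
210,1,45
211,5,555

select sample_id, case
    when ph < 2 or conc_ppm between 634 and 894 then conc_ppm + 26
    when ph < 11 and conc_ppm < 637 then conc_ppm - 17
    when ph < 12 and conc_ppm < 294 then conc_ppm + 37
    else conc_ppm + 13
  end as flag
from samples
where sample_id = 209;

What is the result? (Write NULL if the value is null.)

sample_id = 209: ph=11, conc_ppm=575.
ph < 2 or conc_ppm between 634 and 894 → false
ph < 11 and conc_ppm < 637 → false
ph < 12 and conc_ppm < 294 → false
No prior WHEN matched → ELSE → 588

588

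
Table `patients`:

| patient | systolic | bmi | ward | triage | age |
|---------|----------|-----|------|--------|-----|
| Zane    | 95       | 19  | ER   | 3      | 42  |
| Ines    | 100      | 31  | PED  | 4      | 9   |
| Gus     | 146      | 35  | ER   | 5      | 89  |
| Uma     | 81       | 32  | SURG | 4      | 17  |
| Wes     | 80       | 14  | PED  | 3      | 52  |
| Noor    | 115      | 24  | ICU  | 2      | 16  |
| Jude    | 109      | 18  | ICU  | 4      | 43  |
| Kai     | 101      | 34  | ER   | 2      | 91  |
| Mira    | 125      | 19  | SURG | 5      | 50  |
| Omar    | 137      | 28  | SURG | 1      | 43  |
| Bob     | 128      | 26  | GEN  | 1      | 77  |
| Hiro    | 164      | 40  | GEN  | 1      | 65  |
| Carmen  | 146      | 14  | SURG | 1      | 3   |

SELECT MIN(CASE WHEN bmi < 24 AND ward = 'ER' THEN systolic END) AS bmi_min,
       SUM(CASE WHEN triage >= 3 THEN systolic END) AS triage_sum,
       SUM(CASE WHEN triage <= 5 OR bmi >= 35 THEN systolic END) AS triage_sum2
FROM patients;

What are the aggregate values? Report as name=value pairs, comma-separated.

bmi_min=95, triage_sum=736, triage_sum2=1527

[bmi_min: bmi < 24 AND ward = 'ER']
patient=Zane: ✓ → 95
patient=Ines: ✗
patient=Gus: ✗
patient=Uma: ✗
patient=Wes: ✗
patient=Noor: ✗
patient=Jude: ✗
patient=Kai: ✗
patient=Mira: ✗
patient=Omar: ✗
patient=Bob: ✗
patient=Hiro: ✗
patient=Carmen: ✗
bmi_min = MIN(95) = 95
—
[triage_sum: triage >= 3]
patient=Zane: ✓ → 95
patient=Ines: ✓ → 100
patient=Gus: ✓ → 146
patient=Uma: ✓ → 81
patient=Wes: ✓ → 80
patient=Noor: ✗
patient=Jude: ✓ → 109
patient=Kai: ✗
patient=Mira: ✓ → 125
patient=Omar: ✗
patient=Bob: ✗
patient=Hiro: ✗
patient=Carmen: ✗
triage_sum = 95 + 100 + 146 + 81 + 80 + 109 + 125 = 736
—
[triage_sum2: triage <= 5 OR bmi >= 35]
patient=Zane: ✓ → 95
patient=Ines: ✓ → 100
patient=Gus: ✓ → 146
patient=Uma: ✓ → 81
patient=Wes: ✓ → 80
patient=Noor: ✓ → 115
patient=Jude: ✓ → 109
patient=Kai: ✓ → 101
patient=Mira: ✓ → 125
patient=Omar: ✓ → 137
patient=Bob: ✓ → 128
patient=Hiro: ✓ → 164
patient=Carmen: ✓ → 146
triage_sum2 = 95 + 100 + 146 + 81 + 80 + 115 + 109 + 101 + 125 + 137 + 128 + 164 + 146 = 1527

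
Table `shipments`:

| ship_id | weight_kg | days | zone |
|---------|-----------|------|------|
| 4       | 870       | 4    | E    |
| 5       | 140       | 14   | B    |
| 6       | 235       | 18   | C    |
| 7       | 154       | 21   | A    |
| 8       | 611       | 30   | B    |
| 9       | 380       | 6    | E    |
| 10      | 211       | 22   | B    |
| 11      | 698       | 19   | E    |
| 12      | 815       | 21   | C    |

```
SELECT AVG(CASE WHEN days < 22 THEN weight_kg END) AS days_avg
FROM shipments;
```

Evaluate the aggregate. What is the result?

ship_id=4: ✓ → 870
ship_id=5: ✓ → 140
ship_id=6: ✓ → 235
ship_id=7: ✓ → 154
ship_id=8: ✗
ship_id=9: ✓ → 380
ship_id=10: ✗
ship_id=11: ✓ → 698
ship_id=12: ✓ → 815
days_avg = (870 + 140 + 235 + 154 + 380 + 698 + 815) / 7 = 470.2857142857

470.2857142857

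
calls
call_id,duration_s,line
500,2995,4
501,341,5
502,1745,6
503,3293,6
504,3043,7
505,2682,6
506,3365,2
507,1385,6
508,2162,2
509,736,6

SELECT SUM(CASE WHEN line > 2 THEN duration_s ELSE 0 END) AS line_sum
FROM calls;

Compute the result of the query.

16220

call_id=500: ✓ → 2995
call_id=501: ✓ → 341
call_id=502: ✓ → 1745
call_id=503: ✓ → 3293
call_id=504: ✓ → 3043
call_id=505: ✓ → 2682
call_id=506: ✗
call_id=507: ✓ → 1385
call_id=508: ✗
call_id=509: ✓ → 736
line_sum = 2995 + 341 + 1745 + 3293 + 3043 + 2682 + 1385 + 736 = 16220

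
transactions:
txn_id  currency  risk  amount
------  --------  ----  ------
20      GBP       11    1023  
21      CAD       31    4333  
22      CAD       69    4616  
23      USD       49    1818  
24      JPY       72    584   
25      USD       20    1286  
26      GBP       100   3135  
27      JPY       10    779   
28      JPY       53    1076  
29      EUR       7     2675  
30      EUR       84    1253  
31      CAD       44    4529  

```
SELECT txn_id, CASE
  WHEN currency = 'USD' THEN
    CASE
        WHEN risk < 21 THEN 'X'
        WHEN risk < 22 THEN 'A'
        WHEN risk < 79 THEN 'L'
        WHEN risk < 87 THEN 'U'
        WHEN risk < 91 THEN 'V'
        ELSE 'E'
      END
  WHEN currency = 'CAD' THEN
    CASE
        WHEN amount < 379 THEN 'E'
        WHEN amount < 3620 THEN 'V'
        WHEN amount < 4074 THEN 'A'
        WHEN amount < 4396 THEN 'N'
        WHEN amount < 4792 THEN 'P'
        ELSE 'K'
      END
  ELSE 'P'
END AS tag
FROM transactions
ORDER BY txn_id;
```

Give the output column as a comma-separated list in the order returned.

txn_id=20: currency='GBP' → outer ELSE → P
txn_id=21: currency='CAD' → inner[amount < 4396] → N
txn_id=22: currency='CAD' → inner[amount < 4792] → P
txn_id=23: currency='USD' → inner[risk < 79] → L
txn_id=24: currency='JPY' → outer ELSE → P
txn_id=25: currency='USD' → inner[risk < 21] → X
txn_id=26: currency='GBP' → outer ELSE → P
txn_id=27: currency='JPY' → outer ELSE → P
txn_id=28: currency='JPY' → outer ELSE → P
txn_id=29: currency='EUR' → outer ELSE → P
txn_id=30: currency='EUR' → outer ELSE → P
txn_id=31: currency='CAD' → inner[amount < 4792] → P

P, N, P, L, P, X, P, P, P, P, P, P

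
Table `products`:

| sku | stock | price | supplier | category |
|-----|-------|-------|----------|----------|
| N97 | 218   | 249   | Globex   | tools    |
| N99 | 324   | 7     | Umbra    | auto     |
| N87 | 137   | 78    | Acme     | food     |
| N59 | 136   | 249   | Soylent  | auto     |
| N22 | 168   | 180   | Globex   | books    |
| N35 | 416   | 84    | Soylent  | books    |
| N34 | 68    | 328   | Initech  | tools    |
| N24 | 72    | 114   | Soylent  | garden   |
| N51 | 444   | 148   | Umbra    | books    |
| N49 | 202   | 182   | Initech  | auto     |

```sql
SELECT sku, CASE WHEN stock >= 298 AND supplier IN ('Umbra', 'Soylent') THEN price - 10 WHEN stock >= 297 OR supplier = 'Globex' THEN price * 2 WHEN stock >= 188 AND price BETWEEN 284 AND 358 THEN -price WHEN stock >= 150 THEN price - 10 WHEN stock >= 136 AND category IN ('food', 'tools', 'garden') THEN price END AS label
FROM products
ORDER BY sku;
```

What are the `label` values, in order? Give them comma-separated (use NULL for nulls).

sku=N22: stock >= 297 OR supplier = 'Globex' → 360
sku=N24: (no match → NULL) → NULL
sku=N34: (no match → NULL) → NULL
sku=N35: stock >= 298 AND supplier IN ('Umbra', 'Soylent') → 74
sku=N49: stock >= 150 → 172
sku=N51: stock >= 298 AND supplier IN ('Umbra', 'Soylent') → 138
sku=N59: (no match → NULL) → NULL
sku=N87: stock >= 136 AND category IN ('food', 'tools', 'garden') → 78
sku=N97: stock >= 297 OR supplier = 'Globex' → 498
sku=N99: stock >= 298 AND supplier IN ('Umbra', 'Soylent') → -3

360, NULL, NULL, 74, 172, 138, NULL, 78, 498, -3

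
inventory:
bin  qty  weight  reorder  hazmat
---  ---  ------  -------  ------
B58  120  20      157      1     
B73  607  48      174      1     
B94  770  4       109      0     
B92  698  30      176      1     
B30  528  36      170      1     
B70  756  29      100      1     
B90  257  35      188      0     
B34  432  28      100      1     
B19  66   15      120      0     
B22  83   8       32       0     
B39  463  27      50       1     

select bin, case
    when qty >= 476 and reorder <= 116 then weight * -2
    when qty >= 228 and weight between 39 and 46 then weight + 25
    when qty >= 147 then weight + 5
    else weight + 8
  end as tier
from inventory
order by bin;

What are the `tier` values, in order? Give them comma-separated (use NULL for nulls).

23, 16, 41, 33, 32, 28, -58, 53, 40, 35, -8

bin=B19: ELSE → 23
bin=B22: ELSE → 16
bin=B30: qty >= 147 → 41
bin=B34: qty >= 147 → 33
bin=B39: qty >= 147 → 32
bin=B58: ELSE → 28
bin=B70: qty >= 476 and reorder <= 116 → -58
bin=B73: qty >= 147 → 53
bin=B90: qty >= 147 → 40
bin=B92: qty >= 147 → 35
bin=B94: qty >= 476 and reorder <= 116 → -8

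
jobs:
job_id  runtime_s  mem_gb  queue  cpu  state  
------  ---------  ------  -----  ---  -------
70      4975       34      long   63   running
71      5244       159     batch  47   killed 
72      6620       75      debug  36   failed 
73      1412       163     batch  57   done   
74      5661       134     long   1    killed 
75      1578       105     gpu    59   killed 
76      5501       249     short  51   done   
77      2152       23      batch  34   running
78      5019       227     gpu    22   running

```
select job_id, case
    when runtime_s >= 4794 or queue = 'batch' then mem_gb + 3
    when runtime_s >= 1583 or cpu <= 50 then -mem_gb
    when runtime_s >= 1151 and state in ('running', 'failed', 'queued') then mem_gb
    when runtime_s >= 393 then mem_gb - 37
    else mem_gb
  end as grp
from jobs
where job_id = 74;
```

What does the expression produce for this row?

137

job_id = 74: runtime_s=5661, mem_gb=134, queue=long, cpu=1, state=killed.
runtime_s >= 4794 or queue = 'batch' → true → 137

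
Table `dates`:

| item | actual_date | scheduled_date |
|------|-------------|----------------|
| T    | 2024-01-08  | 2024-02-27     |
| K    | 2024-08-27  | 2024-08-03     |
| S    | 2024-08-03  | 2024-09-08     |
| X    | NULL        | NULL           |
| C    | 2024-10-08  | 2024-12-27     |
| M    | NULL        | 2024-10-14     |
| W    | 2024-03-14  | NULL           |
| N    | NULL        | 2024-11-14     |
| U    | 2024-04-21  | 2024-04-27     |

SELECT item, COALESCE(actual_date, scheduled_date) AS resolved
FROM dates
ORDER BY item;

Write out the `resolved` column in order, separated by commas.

2024-10-08, 2024-08-27, 2024-10-14, 2024-11-14, 2024-08-03, 2024-01-08, 2024-04-21, 2024-03-14, NULL

item=C: actual_date=2024-10-08 → 2024-10-08
item=K: actual_date=2024-08-27 → 2024-08-27
item=M: actual_date=NULL, scheduled_date=2024-10-14 → 2024-10-14
item=N: actual_date=NULL, scheduled_date=2024-11-14 → 2024-11-14
item=S: actual_date=2024-08-03 → 2024-08-03
item=T: actual_date=2024-01-08 → 2024-01-08
item=U: actual_date=2024-04-21 → 2024-04-21
item=W: actual_date=2024-03-14 → 2024-03-14
item=X: actual_date=NULL, scheduled_date=NULL (all NULL) → NULL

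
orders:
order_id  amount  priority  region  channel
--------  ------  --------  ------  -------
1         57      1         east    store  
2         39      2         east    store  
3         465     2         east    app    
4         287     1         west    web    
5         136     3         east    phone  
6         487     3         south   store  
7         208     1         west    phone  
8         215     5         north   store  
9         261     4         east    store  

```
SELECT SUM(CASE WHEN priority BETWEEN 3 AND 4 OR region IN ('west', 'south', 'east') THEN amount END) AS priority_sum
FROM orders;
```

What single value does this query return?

order_id=1: ✓ → 57
order_id=2: ✓ → 39
order_id=3: ✓ → 465
order_id=4: ✓ → 287
order_id=5: ✓ → 136
order_id=6: ✓ → 487
order_id=7: ✓ → 208
order_id=8: ✗
order_id=9: ✓ → 261
priority_sum = 57 + 39 + 465 + 287 + 136 + 487 + 208 + 261 = 1940

1940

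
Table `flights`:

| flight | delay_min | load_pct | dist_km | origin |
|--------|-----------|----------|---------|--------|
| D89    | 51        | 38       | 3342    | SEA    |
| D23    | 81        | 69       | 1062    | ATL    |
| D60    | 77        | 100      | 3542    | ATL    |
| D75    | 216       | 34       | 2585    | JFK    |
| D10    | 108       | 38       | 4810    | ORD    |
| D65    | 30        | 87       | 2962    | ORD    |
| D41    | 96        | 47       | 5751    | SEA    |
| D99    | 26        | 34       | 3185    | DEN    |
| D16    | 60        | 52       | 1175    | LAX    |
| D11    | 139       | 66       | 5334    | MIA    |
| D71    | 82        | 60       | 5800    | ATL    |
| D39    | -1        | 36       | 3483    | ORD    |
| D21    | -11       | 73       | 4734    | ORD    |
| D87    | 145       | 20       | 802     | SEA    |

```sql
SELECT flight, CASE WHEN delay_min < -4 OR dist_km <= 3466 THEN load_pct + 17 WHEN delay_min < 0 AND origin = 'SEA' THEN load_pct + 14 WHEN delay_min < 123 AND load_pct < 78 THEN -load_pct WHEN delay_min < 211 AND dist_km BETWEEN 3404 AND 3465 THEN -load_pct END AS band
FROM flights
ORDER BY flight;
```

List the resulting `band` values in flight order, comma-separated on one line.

flight=D10: delay_min < 123 AND load_pct < 78 → -38
flight=D11: (no match → NULL) → NULL
flight=D16: delay_min < -4 OR dist_km <= 3466 → 69
flight=D21: delay_min < -4 OR dist_km <= 3466 → 90
flight=D23: delay_min < -4 OR dist_km <= 3466 → 86
flight=D39: delay_min < 123 AND load_pct < 78 → -36
flight=D41: delay_min < 123 AND load_pct < 78 → -47
flight=D60: (no match → NULL) → NULL
flight=D65: delay_min < -4 OR dist_km <= 3466 → 104
flight=D71: delay_min < 123 AND load_pct < 78 → -60
flight=D75: delay_min < -4 OR dist_km <= 3466 → 51
flight=D87: delay_min < -4 OR dist_km <= 3466 → 37
flight=D89: delay_min < -4 OR dist_km <= 3466 → 55
flight=D99: delay_min < -4 OR dist_km <= 3466 → 51

-38, NULL, 69, 90, 86, -36, -47, NULL, 104, -60, 51, 37, 55, 51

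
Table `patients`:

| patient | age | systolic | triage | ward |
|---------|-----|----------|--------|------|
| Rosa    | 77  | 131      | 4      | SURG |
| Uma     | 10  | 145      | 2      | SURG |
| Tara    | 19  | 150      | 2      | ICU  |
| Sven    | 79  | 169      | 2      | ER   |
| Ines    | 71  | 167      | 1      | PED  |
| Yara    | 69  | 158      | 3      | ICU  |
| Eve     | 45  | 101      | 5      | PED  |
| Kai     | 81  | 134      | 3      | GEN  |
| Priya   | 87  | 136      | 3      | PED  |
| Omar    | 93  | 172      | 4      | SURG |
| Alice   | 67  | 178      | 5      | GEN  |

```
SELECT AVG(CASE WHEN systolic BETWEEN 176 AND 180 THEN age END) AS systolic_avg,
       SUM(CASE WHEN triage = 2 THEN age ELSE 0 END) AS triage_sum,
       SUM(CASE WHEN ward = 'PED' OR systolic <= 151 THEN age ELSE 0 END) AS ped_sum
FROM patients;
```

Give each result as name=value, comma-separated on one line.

[systolic_avg: systolic BETWEEN 176 AND 180]
patient=Rosa: ✗
patient=Uma: ✗
patient=Tara: ✗
patient=Sven: ✗
patient=Ines: ✗
patient=Yara: ✗
patient=Eve: ✗
patient=Kai: ✗
patient=Priya: ✗
patient=Omar: ✗
patient=Alice: ✓ → 67
systolic_avg = 67
—
[triage_sum: triage = 2]
patient=Rosa: ✗
patient=Uma: ✓ → 10
patient=Tara: ✓ → 19
patient=Sven: ✓ → 79
patient=Ines: ✗
patient=Yara: ✗
patient=Eve: ✗
patient=Kai: ✗
patient=Priya: ✗
patient=Omar: ✗
patient=Alice: ✗
triage_sum = 10 + 19 + 79 = 108
—
[ped_sum: ward = 'PED' OR systolic <= 151]
patient=Rosa: ✓ → 77
patient=Uma: ✓ → 10
patient=Tara: ✓ → 19
patient=Sven: ✗
patient=Ines: ✓ → 71
patient=Yara: ✗
patient=Eve: ✓ → 45
patient=Kai: ✓ → 81
patient=Priya: ✓ → 87
patient=Omar: ✗
patient=Alice: ✗
ped_sum = 77 + 10 + 19 + 71 + 45 + 81 + 87 = 390

systolic_avg=67, triage_sum=108, ped_sum=390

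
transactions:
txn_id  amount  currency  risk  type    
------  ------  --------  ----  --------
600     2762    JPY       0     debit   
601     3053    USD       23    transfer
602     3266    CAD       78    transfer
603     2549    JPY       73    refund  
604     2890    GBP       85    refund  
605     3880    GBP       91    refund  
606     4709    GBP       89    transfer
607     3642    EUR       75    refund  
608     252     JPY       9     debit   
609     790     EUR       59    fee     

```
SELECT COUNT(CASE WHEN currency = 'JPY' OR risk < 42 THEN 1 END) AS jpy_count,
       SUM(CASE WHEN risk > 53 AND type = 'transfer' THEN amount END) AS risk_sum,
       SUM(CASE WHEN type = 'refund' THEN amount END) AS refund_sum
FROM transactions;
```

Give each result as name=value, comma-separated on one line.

[jpy_count: currency = 'JPY' OR risk < 42]
txn_id=600: ✓ → 1
txn_id=601: ✓ → 1
txn_id=602: ✗
txn_id=603: ✓ → 1
txn_id=604: ✗
txn_id=605: ✗
txn_id=606: ✗
txn_id=607: ✗
txn_id=608: ✓ → 1
txn_id=609: ✗
jpy_count = COUNT(1, 1, 1, 1) = 4
—
[risk_sum: risk > 53 AND type = 'transfer']
txn_id=600: ✗
txn_id=601: ✗
txn_id=602: ✓ → 3266
txn_id=603: ✗
txn_id=604: ✗
txn_id=605: ✗
txn_id=606: ✓ → 4709
txn_id=607: ✗
txn_id=608: ✗
txn_id=609: ✗
risk_sum = 3266 + 4709 = 7975
—
[refund_sum: type = 'refund']
txn_id=600: ✗
txn_id=601: ✗
txn_id=602: ✗
txn_id=603: ✓ → 2549
txn_id=604: ✓ → 2890
txn_id=605: ✓ → 3880
txn_id=606: ✗
txn_id=607: ✓ → 3642
txn_id=608: ✗
txn_id=609: ✗
refund_sum = 2549 + 2890 + 3880 + 3642 = 12961

jpy_count=4, risk_sum=7975, refund_sum=12961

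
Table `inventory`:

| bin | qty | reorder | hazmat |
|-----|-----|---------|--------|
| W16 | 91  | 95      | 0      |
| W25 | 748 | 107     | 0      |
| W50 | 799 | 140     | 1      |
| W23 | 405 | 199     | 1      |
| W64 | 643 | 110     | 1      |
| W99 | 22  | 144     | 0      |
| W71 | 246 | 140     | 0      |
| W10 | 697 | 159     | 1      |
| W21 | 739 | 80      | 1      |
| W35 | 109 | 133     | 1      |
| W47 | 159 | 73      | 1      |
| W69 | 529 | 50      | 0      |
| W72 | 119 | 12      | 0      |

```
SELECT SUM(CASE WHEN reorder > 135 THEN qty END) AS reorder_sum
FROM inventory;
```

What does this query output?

2169

bin=W16: ✗
bin=W25: ✗
bin=W50: ✓ → 799
bin=W23: ✓ → 405
bin=W64: ✗
bin=W99: ✓ → 22
bin=W71: ✓ → 246
bin=W10: ✓ → 697
bin=W21: ✗
bin=W35: ✗
bin=W47: ✗
bin=W69: ✗
bin=W72: ✗
reorder_sum = 799 + 405 + 22 + 246 + 697 = 2169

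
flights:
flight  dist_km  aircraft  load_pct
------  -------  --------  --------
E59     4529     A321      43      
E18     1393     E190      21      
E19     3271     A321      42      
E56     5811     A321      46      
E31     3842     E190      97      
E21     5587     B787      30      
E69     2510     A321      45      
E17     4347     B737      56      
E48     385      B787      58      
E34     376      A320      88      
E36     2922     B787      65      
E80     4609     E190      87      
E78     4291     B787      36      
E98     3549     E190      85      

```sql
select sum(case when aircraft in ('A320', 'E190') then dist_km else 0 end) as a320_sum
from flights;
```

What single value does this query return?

13769

flight=E59: ✗
flight=E18: ✓ → 1393
flight=E19: ✗
flight=E56: ✗
flight=E31: ✓ → 3842
flight=E21: ✗
flight=E69: ✗
flight=E17: ✗
flight=E48: ✗
flight=E34: ✓ → 376
flight=E36: ✗
flight=E80: ✓ → 4609
flight=E78: ✗
flight=E98: ✓ → 3549
a320_sum = 1393 + 3842 + 376 + 4609 + 3549 = 13769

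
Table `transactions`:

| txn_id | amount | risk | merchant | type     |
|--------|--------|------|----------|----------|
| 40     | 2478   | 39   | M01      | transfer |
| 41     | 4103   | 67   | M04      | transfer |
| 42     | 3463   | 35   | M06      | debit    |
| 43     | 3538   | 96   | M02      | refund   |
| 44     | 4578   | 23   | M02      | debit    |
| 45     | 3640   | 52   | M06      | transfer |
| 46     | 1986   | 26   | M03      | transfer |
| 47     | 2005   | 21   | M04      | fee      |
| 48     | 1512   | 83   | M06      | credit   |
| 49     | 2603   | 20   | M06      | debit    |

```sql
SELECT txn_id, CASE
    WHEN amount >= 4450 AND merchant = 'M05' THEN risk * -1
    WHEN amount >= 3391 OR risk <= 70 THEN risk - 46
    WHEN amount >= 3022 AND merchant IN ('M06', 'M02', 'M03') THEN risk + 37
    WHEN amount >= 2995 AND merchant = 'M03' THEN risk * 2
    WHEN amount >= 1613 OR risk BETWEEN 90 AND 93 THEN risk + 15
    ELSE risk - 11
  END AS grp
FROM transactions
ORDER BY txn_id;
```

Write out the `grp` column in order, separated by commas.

txn_id=40: amount >= 3391 OR risk <= 70 → -7
txn_id=41: amount >= 3391 OR risk <= 70 → 21
txn_id=42: amount >= 3391 OR risk <= 70 → -11
txn_id=43: amount >= 3391 OR risk <= 70 → 50
txn_id=44: amount >= 3391 OR risk <= 70 → -23
txn_id=45: amount >= 3391 OR risk <= 70 → 6
txn_id=46: amount >= 3391 OR risk <= 70 → -20
txn_id=47: amount >= 3391 OR risk <= 70 → -25
txn_id=48: ELSE → 72
txn_id=49: amount >= 3391 OR risk <= 70 → -26

-7, 21, -11, 50, -23, 6, -20, -25, 72, -26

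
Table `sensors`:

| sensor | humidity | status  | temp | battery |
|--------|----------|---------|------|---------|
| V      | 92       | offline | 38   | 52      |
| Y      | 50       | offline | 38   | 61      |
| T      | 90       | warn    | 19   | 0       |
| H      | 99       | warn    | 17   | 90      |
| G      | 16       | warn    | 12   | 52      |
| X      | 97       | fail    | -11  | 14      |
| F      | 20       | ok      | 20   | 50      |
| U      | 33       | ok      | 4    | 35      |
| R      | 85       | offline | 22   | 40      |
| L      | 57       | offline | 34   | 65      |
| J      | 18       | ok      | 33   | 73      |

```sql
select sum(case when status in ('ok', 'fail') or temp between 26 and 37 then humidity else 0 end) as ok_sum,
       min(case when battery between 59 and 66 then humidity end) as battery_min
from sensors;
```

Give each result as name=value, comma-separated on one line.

[ok_sum: status in ('ok', 'fail') or temp between 26 and 37]
sensor=V: ✗
sensor=Y: ✗
sensor=T: ✗
sensor=H: ✗
sensor=G: ✗
sensor=X: ✓ → 97
sensor=F: ✓ → 20
sensor=U: ✓ → 33
sensor=R: ✗
sensor=L: ✓ → 57
sensor=J: ✓ → 18
ok_sum = 97 + 20 + 33 + 57 + 18 = 225
—
[battery_min: battery between 59 and 66]
sensor=V: ✗
sensor=Y: ✓ → 50
sensor=T: ✗
sensor=H: ✗
sensor=G: ✗
sensor=X: ✗
sensor=F: ✗
sensor=U: ✗
sensor=R: ✗
sensor=L: ✓ → 57
sensor=J: ✗
battery_min = MIN(50, 57) = 50

ok_sum=225, battery_min=50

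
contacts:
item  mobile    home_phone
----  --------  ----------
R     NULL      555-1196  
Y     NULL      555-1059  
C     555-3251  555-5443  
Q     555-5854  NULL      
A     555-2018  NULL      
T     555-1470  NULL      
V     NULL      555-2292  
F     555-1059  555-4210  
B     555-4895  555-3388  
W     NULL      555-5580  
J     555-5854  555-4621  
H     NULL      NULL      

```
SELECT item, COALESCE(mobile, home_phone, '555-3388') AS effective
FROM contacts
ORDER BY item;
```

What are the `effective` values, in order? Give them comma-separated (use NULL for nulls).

555-2018, 555-4895, 555-3251, 555-1059, 555-3388, 555-5854, 555-5854, 555-1196, 555-1470, 555-2292, 555-5580, 555-1059

item=A: mobile=555-2018 → 555-2018
item=B: mobile=555-4895 → 555-4895
item=C: mobile=555-3251 → 555-3251
item=F: mobile=555-1059 → 555-1059
item=H: mobile=NULL, home_phone=NULL, → literal 555-3388 → 555-3388
item=J: mobile=555-5854 → 555-5854
item=Q: mobile=555-5854 → 555-5854
item=R: mobile=NULL, home_phone=555-1196 → 555-1196
item=T: mobile=555-1470 → 555-1470
item=V: mobile=NULL, home_phone=555-2292 → 555-2292
item=W: mobile=NULL, home_phone=555-5580 → 555-5580
item=Y: mobile=NULL, home_phone=555-1059 → 555-1059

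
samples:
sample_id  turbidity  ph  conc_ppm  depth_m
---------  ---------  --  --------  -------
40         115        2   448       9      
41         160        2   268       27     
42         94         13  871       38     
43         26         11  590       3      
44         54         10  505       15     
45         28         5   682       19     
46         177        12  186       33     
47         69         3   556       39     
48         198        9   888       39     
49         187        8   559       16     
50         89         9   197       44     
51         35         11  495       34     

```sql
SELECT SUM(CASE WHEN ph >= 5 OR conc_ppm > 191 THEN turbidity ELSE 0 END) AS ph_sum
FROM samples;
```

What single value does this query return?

sample_id=40: ✓ → 115
sample_id=41: ✓ → 160
sample_id=42: ✓ → 94
sample_id=43: ✓ → 26
sample_id=44: ✓ → 54
sample_id=45: ✓ → 28
sample_id=46: ✓ → 177
sample_id=47: ✓ → 69
sample_id=48: ✓ → 198
sample_id=49: ✓ → 187
sample_id=50: ✓ → 89
sample_id=51: ✓ → 35
ph_sum = 115 + 160 + 94 + 26 + 54 + 28 + 177 + 69 + 198 + 187 + 89 + 35 = 1232

1232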